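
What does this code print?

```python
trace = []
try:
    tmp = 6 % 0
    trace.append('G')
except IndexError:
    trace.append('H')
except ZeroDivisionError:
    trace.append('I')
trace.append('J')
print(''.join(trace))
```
IJ

ZeroDivisionError is caught by its specific handler, not IndexError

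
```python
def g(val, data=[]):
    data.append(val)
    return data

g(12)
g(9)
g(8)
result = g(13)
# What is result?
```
[12, 9, 8, 13]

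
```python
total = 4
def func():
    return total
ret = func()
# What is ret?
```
4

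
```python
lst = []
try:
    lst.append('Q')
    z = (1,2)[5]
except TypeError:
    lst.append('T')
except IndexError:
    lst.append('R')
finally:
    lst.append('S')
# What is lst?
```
['Q', 'R', 'S']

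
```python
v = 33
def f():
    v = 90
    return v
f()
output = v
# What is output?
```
33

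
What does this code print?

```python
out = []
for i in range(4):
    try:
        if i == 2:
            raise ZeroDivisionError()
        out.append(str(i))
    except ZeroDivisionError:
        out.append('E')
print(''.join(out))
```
01E3

Exception on i=2 caught, loop continues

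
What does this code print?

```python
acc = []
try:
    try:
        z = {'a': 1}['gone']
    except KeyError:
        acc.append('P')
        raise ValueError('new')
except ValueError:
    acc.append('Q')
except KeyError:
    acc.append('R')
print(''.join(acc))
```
PQ

New ValueError raised, caught by outer ValueError handler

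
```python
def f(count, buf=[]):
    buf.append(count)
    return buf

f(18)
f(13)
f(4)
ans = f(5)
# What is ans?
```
[18, 13, 4, 5]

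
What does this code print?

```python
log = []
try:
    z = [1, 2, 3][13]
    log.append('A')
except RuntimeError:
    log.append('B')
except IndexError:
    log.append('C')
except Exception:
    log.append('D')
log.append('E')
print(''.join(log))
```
CE

IndexError matches before generic Exception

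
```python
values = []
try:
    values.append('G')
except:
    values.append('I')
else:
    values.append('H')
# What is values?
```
['G', 'H']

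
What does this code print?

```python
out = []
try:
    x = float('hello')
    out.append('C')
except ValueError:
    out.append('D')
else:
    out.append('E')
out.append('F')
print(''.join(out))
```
DF

else block skipped when exception is caught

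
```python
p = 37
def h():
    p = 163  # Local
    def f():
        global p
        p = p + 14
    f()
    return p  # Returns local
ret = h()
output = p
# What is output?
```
51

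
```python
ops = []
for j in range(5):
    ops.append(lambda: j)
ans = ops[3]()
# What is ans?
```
4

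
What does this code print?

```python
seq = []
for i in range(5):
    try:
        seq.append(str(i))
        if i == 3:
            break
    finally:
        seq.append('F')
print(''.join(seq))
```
0F1F2F3F

finally runs even when breaking out of loop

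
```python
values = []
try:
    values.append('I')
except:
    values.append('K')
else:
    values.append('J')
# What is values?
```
['I', 'J']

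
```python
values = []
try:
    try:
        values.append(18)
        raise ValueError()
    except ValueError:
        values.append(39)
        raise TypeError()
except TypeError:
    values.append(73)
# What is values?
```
[18, 39, 73]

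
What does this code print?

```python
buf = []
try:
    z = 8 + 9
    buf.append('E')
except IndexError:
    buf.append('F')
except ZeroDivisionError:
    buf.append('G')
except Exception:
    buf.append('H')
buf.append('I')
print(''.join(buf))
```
EI

No exception, try block completes normally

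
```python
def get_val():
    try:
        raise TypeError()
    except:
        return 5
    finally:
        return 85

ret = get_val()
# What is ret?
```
85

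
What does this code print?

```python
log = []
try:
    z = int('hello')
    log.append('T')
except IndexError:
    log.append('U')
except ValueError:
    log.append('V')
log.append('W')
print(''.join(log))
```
VW

ValueError is caught by its specific handler, not IndexError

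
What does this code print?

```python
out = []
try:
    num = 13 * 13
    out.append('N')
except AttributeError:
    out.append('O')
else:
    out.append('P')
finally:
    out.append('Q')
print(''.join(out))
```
NPQ

else runs before finally when no exception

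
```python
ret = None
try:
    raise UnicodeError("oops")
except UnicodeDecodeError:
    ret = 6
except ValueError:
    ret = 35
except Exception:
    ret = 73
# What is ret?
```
35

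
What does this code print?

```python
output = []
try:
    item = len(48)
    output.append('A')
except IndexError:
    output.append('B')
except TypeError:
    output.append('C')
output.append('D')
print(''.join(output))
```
CD

TypeError is caught by its specific handler, not IndexError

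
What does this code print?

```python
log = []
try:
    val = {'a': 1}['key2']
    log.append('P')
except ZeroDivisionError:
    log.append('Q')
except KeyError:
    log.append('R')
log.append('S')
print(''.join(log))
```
RS

KeyError is caught by its specific handler, not ZeroDivisionError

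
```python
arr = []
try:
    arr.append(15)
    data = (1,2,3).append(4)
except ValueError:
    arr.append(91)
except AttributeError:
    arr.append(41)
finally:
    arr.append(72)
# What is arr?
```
[15, 41, 72]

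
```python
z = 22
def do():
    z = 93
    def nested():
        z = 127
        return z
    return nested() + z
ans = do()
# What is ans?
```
220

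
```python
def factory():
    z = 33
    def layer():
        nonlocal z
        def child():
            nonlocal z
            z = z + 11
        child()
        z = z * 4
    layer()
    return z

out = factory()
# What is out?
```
176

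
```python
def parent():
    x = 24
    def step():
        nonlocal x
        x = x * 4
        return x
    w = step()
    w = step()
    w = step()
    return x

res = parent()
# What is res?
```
1536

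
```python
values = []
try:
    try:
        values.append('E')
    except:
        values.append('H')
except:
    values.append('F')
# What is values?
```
['E']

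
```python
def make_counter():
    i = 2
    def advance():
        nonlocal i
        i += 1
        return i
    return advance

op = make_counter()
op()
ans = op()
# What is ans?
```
4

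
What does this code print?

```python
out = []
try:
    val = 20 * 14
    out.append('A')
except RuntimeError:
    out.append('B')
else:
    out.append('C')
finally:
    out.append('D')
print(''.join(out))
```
ACD

else runs before finally when no exception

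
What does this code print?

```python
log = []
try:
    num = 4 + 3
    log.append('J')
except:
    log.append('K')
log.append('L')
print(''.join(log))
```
JL

No exception, try block completes normally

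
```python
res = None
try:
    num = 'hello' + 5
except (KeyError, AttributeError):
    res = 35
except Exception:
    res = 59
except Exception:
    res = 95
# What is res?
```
59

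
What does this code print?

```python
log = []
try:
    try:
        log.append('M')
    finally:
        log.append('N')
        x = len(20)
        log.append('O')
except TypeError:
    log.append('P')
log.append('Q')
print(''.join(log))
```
MNPQ

Exception in inner finally caught by outer except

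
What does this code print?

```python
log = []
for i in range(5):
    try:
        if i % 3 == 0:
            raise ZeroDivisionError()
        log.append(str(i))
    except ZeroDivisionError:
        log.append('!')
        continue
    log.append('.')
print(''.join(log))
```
!1.2.!4.

continue in except skips rest of loop body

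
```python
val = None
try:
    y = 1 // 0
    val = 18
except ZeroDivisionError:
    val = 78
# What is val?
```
78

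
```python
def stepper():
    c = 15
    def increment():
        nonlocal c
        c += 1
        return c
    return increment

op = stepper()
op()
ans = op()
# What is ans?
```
17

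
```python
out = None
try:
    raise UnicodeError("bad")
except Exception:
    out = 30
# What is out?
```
30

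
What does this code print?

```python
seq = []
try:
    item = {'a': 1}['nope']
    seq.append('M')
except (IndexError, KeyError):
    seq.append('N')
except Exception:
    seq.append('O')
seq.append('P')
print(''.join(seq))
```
NP

KeyError matches tuple containing it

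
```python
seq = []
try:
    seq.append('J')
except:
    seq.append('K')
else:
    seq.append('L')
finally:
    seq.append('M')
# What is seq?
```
['J', 'L', 'M']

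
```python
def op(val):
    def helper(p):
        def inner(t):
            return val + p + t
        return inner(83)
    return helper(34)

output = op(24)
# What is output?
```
141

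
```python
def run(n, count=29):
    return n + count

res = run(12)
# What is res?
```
41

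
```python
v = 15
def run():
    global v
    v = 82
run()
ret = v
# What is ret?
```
82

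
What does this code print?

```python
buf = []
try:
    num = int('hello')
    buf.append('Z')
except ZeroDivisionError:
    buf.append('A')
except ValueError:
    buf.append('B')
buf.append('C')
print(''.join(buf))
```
BC

ValueError is caught by its specific handler, not ZeroDivisionError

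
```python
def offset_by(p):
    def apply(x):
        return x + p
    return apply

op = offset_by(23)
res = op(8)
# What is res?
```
31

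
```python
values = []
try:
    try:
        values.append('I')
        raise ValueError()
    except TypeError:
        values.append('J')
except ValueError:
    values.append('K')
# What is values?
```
['I', 'K']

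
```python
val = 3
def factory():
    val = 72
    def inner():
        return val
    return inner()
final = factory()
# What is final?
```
72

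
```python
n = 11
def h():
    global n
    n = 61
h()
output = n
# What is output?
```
61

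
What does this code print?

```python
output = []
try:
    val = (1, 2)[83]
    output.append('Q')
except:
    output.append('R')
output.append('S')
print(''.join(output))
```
RS

Exception raised in try, caught by bare except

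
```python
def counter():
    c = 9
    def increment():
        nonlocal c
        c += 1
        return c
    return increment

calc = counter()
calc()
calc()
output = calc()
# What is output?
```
12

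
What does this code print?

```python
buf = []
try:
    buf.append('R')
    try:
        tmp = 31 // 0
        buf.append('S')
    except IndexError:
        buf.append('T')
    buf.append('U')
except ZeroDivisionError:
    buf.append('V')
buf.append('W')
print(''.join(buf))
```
RVW

Inner handler doesn't match, propagates to outer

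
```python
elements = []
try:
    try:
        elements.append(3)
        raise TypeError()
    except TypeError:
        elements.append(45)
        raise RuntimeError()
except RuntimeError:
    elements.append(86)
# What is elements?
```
[3, 45, 86]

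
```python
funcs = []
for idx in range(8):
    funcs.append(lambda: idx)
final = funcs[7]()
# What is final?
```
7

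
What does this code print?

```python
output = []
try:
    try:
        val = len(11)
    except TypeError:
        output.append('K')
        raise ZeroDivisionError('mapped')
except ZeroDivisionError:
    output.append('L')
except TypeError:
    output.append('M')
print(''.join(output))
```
KL

New ZeroDivisionError raised, caught by outer ZeroDivisionError handler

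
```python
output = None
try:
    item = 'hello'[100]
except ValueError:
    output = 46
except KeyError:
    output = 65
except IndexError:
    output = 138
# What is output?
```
138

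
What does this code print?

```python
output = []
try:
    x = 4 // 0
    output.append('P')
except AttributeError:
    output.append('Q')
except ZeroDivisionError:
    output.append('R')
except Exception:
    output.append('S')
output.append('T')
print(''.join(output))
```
RT

ZeroDivisionError matches before generic Exception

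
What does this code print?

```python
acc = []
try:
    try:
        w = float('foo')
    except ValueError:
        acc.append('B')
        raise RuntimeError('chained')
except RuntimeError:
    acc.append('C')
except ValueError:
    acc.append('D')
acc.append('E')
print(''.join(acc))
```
BCE

RuntimeError raised and caught, original ValueError not re-raised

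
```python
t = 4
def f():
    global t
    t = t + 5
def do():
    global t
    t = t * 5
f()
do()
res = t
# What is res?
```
45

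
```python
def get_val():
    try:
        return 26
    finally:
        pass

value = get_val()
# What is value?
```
26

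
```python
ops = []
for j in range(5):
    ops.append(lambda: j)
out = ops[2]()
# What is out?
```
4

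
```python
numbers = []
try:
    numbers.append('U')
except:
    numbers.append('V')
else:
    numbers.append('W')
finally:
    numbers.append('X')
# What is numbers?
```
['U', 'W', 'X']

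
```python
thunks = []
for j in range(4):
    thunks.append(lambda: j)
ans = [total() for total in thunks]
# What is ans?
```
[3, 3, 3, 3]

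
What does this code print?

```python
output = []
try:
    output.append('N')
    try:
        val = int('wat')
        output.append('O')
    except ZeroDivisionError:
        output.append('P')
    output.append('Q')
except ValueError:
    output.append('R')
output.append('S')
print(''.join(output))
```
NRS

Inner handler doesn't match, propagates to outer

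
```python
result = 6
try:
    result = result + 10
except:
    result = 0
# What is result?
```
16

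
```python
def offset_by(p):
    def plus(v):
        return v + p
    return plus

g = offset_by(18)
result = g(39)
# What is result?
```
57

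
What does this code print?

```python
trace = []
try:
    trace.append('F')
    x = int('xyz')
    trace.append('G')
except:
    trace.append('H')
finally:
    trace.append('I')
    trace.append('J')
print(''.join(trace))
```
FHIJ

Code before exception runs, then except, then all of finally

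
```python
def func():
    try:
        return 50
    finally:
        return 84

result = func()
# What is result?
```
84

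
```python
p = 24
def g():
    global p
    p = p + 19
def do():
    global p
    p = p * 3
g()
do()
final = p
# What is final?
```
129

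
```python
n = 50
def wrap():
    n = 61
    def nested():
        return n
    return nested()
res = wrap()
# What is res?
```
61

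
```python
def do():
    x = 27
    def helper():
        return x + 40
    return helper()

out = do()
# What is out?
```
67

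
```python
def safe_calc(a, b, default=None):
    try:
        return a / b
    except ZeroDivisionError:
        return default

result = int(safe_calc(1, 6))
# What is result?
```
0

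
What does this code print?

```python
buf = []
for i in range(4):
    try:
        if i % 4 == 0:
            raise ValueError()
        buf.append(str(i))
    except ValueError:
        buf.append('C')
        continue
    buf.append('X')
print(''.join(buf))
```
C1X2X3X

continue in except skips rest of loop body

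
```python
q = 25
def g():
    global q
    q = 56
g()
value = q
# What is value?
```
56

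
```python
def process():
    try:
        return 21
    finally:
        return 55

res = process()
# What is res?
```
55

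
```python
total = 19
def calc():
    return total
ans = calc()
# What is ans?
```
19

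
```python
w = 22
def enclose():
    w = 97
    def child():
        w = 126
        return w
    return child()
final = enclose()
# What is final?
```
126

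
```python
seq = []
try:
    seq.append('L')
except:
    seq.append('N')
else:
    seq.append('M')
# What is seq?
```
['L', 'M']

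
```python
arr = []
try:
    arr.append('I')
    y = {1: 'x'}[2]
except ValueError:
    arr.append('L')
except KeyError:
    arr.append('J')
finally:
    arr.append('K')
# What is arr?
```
['I', 'J', 'K']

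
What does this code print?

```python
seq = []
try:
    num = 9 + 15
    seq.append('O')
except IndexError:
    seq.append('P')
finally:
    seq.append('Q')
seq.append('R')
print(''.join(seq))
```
OQR

finally runs after normal execution too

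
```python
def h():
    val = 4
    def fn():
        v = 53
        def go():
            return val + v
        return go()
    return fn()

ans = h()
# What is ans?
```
57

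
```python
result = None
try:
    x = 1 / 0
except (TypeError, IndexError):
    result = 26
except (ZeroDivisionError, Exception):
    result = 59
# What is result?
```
59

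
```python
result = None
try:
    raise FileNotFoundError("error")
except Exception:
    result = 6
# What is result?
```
6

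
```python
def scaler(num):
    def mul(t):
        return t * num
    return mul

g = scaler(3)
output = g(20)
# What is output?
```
60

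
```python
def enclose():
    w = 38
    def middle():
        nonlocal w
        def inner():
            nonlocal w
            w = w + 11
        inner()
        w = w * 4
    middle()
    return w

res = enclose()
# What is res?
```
196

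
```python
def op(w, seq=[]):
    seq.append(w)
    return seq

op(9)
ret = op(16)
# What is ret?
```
[9, 16]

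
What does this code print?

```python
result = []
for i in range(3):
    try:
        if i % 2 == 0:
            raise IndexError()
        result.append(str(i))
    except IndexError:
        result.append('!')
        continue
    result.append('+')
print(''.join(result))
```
!1+!

continue in except skips rest of loop body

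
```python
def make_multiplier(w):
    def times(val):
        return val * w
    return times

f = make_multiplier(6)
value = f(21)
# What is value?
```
126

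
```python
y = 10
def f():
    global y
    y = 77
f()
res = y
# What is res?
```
77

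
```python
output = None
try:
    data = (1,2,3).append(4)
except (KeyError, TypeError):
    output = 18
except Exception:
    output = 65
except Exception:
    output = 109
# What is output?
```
65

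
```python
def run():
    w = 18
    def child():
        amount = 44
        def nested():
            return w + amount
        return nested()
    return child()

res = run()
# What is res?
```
62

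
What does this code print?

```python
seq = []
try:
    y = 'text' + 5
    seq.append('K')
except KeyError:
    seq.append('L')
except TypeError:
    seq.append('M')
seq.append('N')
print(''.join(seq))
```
MN

TypeError is caught by its specific handler, not KeyError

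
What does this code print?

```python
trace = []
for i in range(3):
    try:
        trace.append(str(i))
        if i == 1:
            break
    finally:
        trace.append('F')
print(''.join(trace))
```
0F1F

finally runs even when breaking out of loop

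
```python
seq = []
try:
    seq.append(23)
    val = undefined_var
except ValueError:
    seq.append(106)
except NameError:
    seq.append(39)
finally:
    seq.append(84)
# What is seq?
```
[23, 39, 84]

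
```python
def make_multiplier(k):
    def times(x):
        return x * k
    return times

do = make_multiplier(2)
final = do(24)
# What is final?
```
48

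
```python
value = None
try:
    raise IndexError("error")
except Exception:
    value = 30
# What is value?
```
30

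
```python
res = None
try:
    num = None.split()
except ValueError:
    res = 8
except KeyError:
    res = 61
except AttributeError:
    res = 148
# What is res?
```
148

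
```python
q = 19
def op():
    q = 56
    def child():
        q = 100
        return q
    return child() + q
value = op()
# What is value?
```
156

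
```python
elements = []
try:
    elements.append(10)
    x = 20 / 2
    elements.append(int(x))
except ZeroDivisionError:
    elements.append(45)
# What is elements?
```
[10, 10]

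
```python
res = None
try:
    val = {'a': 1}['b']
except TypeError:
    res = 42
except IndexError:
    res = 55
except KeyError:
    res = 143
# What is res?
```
143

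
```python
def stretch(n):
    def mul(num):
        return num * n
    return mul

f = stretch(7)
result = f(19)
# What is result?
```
133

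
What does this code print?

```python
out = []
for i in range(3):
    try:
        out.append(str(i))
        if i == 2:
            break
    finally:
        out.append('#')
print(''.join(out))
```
0#1#2#

finally runs even when breaking out of loop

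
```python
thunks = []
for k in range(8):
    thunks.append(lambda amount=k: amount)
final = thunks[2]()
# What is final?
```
2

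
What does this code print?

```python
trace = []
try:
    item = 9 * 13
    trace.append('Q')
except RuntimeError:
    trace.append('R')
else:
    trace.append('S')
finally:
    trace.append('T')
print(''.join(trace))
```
QST

else runs before finally when no exception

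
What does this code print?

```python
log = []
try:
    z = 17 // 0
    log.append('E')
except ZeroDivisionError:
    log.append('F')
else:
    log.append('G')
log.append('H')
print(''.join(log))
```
FH

else block skipped when exception is caught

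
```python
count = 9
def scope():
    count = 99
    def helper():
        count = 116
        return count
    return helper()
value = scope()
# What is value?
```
116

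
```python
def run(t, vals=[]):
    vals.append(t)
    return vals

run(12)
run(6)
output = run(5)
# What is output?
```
[12, 6, 5]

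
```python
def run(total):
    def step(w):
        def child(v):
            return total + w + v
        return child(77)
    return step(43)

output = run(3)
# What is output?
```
123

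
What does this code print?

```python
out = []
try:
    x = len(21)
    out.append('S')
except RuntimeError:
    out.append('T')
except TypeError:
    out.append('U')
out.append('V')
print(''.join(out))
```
UV

TypeError is caught by its specific handler, not RuntimeError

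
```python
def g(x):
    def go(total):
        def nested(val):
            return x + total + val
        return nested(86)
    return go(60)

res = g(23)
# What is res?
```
169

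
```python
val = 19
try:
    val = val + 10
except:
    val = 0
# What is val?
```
29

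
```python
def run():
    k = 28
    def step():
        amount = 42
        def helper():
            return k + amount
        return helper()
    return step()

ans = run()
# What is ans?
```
70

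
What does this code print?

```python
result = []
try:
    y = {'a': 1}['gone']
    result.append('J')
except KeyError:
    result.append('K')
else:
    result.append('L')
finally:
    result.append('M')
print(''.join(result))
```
KM

Exception: except runs, else skipped, finally runs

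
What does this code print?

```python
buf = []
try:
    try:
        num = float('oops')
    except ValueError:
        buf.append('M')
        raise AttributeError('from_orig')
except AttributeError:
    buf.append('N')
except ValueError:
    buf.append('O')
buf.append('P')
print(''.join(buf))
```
MNP

AttributeError raised and caught, original ValueError not re-raised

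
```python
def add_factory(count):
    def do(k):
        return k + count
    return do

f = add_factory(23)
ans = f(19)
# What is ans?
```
42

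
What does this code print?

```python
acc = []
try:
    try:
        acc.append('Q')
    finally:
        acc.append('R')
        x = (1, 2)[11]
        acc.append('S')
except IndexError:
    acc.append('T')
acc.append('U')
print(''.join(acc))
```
QRTU

Exception in inner finally caught by outer except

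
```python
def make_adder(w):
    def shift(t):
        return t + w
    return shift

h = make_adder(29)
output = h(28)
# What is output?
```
57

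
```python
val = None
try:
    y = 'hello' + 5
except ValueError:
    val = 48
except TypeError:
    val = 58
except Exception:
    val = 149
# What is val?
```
58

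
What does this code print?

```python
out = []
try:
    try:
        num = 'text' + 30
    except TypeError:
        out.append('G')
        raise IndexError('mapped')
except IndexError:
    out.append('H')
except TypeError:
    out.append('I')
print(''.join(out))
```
GH

New IndexError raised, caught by outer IndexError handler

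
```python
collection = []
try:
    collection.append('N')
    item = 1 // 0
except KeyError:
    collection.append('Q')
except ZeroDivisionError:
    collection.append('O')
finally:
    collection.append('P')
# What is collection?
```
['N', 'O', 'P']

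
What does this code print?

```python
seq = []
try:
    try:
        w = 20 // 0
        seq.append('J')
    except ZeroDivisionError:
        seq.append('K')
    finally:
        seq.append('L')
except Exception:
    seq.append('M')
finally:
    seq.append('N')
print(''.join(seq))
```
KLN

Both finally blocks run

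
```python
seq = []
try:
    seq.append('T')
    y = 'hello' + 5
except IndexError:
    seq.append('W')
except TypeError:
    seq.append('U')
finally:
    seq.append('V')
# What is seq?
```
['T', 'U', 'V']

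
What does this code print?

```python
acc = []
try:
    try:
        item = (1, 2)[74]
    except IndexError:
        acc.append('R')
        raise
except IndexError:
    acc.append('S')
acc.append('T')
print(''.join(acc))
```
RST

raise without argument re-raises current exception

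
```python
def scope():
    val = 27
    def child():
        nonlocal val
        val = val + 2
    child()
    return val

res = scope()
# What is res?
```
29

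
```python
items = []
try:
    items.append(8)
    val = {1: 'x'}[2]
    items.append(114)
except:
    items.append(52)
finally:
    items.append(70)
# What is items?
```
[8, 52, 70]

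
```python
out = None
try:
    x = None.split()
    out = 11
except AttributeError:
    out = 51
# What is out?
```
51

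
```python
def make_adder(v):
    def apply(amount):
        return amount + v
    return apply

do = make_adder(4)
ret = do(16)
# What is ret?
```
20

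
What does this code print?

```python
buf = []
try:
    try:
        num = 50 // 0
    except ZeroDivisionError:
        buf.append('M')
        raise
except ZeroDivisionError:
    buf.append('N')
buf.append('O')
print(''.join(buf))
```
MNO

raise without argument re-raises current exception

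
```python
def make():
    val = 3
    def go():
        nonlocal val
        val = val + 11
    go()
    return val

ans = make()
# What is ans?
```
14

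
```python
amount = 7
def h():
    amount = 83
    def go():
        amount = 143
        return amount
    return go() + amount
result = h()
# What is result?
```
226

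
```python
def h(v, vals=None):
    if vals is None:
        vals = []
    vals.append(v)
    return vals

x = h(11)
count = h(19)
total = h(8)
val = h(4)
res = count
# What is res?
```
[19]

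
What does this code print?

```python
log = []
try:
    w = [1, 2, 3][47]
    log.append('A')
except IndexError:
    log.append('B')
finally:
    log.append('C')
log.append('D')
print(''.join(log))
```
BCD

finally always runs, even after exception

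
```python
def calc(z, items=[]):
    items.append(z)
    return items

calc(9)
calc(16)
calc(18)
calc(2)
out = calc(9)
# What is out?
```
[9, 16, 18, 2, 9]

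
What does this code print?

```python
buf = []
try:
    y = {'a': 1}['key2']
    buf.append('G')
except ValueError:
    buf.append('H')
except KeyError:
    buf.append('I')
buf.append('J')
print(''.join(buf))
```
IJ

KeyError is caught by its specific handler, not ValueError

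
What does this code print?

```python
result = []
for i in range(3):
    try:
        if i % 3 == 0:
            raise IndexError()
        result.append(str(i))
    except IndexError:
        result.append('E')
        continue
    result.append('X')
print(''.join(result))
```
E1X2X

continue in except skips rest of loop body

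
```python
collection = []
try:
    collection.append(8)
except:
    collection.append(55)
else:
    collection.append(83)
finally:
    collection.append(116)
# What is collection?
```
[8, 83, 116]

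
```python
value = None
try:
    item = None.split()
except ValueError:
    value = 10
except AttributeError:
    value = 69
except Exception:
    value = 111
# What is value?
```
69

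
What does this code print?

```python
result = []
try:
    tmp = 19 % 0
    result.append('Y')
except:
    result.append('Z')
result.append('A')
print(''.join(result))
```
ZA

Exception raised in try, caught by bare except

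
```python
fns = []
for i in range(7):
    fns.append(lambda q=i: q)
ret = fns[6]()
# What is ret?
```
6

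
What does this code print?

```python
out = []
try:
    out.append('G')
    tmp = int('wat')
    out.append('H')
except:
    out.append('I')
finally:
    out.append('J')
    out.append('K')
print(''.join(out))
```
GIJK

Code before exception runs, then except, then all of finally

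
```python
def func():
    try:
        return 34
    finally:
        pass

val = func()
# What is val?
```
34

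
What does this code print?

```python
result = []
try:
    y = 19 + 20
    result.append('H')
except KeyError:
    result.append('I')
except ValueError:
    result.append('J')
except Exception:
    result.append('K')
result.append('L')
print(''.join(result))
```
HL

No exception, try block completes normally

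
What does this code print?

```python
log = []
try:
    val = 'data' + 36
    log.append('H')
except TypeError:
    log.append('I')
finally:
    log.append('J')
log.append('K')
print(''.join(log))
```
IJK

finally always runs, even after exception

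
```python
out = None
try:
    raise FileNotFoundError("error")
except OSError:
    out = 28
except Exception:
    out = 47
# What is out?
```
28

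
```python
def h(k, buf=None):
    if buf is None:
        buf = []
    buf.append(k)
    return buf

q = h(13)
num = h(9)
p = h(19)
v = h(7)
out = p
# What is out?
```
[19]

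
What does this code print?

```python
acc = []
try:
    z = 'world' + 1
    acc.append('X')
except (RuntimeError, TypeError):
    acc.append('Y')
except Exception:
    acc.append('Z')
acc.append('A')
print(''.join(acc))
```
YA

TypeError matches tuple containing it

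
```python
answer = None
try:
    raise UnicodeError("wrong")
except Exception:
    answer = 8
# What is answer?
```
8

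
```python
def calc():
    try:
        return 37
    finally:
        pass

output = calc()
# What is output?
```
37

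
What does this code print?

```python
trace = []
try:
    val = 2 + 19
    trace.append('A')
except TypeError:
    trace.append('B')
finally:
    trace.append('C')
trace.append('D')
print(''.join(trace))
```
ACD

finally runs after normal execution too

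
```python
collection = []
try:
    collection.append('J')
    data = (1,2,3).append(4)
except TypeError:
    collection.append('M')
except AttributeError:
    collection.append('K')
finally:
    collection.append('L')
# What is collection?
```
['J', 'K', 'L']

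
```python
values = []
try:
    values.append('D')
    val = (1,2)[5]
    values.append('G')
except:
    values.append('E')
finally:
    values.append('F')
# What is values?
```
['D', 'E', 'F']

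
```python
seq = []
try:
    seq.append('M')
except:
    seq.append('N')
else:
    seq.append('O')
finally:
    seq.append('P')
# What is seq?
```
['M', 'O', 'P']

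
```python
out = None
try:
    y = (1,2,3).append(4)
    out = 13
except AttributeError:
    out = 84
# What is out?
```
84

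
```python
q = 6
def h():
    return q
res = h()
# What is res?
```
6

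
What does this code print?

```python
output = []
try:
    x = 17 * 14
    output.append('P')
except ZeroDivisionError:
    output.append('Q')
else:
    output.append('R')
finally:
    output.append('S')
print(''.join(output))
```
PRS

else runs before finally when no exception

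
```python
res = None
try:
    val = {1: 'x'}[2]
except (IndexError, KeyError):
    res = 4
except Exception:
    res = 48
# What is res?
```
4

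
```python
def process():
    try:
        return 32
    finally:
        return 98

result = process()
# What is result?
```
98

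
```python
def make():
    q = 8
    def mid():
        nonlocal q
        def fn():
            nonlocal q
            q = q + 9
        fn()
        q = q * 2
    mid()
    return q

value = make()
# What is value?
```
34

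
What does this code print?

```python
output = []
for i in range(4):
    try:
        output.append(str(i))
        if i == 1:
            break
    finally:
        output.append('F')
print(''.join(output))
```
0F1F

finally runs even when breaking out of loop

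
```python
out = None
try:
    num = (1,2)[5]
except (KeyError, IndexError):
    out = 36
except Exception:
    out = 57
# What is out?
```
36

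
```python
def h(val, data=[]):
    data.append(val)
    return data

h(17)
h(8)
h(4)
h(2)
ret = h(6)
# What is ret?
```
[17, 8, 4, 2, 6]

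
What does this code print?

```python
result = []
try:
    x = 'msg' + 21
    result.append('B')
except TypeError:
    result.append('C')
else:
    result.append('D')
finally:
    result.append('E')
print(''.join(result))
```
CE

Exception: except runs, else skipped, finally runs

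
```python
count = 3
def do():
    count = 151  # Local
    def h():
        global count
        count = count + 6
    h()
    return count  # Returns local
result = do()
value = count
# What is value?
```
9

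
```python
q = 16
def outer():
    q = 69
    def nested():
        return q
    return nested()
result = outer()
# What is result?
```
69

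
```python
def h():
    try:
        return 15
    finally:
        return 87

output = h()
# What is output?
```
87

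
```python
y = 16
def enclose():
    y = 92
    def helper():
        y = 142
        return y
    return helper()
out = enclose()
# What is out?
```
142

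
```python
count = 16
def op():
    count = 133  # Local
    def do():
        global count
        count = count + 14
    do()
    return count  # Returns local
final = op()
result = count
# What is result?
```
30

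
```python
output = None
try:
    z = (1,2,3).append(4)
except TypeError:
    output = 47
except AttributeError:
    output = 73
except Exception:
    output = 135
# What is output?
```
73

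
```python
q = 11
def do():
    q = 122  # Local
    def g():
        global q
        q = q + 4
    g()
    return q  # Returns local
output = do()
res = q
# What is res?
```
15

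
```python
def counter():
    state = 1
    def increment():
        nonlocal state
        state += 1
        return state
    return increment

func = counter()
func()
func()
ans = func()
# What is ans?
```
4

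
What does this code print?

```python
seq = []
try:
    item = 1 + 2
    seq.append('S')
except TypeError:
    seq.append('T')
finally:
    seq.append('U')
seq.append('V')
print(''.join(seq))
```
SUV

finally runs after normal execution too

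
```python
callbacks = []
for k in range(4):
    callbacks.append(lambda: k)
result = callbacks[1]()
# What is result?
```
3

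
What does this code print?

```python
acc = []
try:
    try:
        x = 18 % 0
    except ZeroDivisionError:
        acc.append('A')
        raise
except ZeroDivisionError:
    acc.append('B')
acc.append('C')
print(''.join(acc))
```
ABC

raise without argument re-raises current exception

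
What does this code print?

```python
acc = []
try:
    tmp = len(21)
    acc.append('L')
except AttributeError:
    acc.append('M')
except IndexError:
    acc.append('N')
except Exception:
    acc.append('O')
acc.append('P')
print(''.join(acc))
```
OP

TypeError not specifically caught, falls to Exception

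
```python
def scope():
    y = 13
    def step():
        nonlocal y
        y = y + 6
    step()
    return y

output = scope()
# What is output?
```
19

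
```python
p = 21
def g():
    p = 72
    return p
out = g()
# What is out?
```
72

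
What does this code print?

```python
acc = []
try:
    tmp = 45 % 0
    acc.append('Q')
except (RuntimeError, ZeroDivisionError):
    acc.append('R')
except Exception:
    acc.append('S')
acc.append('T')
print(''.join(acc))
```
RT

ZeroDivisionError matches tuple containing it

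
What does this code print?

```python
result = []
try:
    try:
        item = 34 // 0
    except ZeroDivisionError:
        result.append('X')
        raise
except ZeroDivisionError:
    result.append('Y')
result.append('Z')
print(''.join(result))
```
XYZ

raise without argument re-raises current exception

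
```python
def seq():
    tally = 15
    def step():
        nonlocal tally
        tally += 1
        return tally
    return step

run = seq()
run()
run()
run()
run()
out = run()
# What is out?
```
20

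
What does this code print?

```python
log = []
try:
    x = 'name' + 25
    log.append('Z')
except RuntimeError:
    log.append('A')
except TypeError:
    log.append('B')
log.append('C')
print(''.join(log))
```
BC

TypeError is caught by its specific handler, not RuntimeError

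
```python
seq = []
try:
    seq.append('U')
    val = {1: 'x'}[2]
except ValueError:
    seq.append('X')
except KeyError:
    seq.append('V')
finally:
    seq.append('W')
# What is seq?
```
['U', 'V', 'W']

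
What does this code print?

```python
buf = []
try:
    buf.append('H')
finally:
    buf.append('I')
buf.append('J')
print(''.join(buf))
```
HIJ

try/finally without except, no exception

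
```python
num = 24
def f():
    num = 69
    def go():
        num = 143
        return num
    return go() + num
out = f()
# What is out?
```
212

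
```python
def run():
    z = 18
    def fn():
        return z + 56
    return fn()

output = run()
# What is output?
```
74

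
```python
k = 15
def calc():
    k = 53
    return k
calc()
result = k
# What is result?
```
15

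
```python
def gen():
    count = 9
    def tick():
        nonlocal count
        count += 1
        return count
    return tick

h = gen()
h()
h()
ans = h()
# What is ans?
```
12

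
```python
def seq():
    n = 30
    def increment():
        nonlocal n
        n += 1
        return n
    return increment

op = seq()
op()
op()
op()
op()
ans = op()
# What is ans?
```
35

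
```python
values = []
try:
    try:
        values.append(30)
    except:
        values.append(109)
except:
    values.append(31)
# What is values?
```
[30]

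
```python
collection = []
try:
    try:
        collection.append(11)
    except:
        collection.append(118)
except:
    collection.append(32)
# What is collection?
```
[11]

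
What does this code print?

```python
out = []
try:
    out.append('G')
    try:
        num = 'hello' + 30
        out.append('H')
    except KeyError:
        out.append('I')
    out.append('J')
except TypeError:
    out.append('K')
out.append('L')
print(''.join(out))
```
GKL

Inner handler doesn't match, propagates to outer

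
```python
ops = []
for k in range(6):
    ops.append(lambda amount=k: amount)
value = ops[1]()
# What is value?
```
1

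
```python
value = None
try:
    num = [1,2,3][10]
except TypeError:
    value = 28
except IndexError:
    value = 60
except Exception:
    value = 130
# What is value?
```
60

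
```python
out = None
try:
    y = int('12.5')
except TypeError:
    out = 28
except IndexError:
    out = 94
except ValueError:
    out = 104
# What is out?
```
104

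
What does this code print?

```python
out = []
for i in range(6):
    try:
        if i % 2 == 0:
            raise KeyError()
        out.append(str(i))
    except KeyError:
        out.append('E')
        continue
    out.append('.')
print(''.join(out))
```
E1.E3.E5.

continue in except skips rest of loop body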